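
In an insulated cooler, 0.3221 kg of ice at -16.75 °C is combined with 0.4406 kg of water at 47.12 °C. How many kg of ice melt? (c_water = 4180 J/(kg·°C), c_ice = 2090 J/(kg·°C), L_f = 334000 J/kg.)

m_melted ≈ 0.226 kg

Cooling the water to 0 °C releases 0.4406×4180×47.12 = 86781 J.
Warming the ice to 0 °C takes 0.3221×2090×16.75 = 11276 J, leaving 75505 J for melting.
Fully melting the ice requires m_ice L_f = 0.3221×334000 = 107581 J.
Since 75505 < 107581 J, not all the ice melts; equilibrium is at 0 °C.
m_melted×334000 = 75505  ⇒  m_melted ≈ 0.2261 kg.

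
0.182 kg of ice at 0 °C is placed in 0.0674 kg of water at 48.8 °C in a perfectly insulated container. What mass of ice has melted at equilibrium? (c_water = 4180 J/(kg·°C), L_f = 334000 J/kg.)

Heat available from the water dropping to 0 °C: 0.0674·4180·48.8 = 13749 J.
Fully melting the ice requires m_ice L_f = 0.182·334000 = 60788 J.
13749 J < 60788 J, so only part of the ice melts and the system sits at 0 °C.
m_melt = 13749 / L_f = 0.04116 kg.

m_melted ≈ 0.0412 kg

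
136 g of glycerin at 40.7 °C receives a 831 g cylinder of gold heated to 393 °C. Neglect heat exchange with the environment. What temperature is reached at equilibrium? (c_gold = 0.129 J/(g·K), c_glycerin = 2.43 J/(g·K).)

T_f ≈ 127.0 °C

Setting the total heat transfer to zero:
831×0.129×(T − 393) + 136×2.43×(T − 40.7) = 0
107.2(T − 393) + 330.48(T − 40.7) = 0
437.68 T = 55580
T ≈ 126.99 °C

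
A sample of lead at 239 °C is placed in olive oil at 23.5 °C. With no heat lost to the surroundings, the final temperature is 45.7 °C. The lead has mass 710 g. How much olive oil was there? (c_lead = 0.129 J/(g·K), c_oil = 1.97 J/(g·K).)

m ≈ 405 g

Heat gained plus heat lost sum to zero:
710·0.129·(45.7 − 239) + m·1.97·(45.7 − 23.5) = 0
43.73 m = 17704
m = 17704/43.73 ≈ 404.8 g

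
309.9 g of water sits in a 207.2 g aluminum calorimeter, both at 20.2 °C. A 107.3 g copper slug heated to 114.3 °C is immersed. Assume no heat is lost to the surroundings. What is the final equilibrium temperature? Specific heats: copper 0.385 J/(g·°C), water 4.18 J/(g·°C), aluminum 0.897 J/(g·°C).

T_f ≈ 22.8 °C

Setting the total heat transfer to zero:
107.3×0.385×(T − 114.3) + 309.9×4.18×(T − 20.2) + 207.2×0.897×(T − 20.2) = 0
1522.6 T = 34643
T = 34643 / 1522.6 = 22.8 °C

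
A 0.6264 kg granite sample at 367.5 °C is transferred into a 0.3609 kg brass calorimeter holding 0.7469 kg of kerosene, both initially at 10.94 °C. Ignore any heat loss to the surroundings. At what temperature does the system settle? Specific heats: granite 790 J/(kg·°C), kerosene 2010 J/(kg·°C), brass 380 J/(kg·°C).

T_f ≈ 93.7 °C

T_f = Σ m_i c_i T_i / Σ m_i c_i:
T_f = (494.86·367.5 + 1501.3·10.94 + 137.14·10.94) / (494.86 + 1501.3 + 137.14)
    = 199784 / 2133.3 ≈ 93.65 °C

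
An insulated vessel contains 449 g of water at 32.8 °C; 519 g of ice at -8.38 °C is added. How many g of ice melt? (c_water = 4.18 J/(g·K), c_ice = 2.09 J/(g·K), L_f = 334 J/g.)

m_melted ≈ 157 g

Cooling the water to 0 °C releases 449×4.18×32.8 = 61560 J.
Of that, 519×2.09×8.38 = 9089.9 J goes to bring the ice to 0 °C, leaving 52470 J.
Melting all 519 g of ice would need 519×334 = 173346 J.
Since 52470 < 173346 J, not all the ice melts; equilibrium is at 0 °C.
m_melt = 52470 / L_f = 157.1 g.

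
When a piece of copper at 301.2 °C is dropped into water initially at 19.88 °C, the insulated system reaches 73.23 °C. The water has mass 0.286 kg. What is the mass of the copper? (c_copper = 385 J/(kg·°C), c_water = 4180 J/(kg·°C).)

|Q_copper| = |Q_water|:
m·385·(301.2 − 73.23) = 0.286·4180·(73.23 − 19.88)
87768 m = 63779  ⇒  m ≈ 0.7267 kg

m ≈ 0.727 kg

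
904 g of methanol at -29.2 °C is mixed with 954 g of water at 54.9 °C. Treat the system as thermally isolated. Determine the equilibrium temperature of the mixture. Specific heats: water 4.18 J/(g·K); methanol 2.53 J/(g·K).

Heat lost by the water equals heat gained by the methanol:
954·4.18·(54.9 − T) = 904·2.53·(T − (-29.2))
3987.7(54.9 − T) = 2287.1(T − (-29.2))
6274.8 T = 152142  ⇒  T ≈ 24.25 °C

T_f ≈ 24.2 °C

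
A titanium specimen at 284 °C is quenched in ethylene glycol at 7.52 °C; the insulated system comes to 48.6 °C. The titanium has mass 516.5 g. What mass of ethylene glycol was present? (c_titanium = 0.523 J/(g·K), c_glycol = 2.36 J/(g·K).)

Heat lost by the titanium = heat gained by the glycol:
516.5×0.523×(284 − 48.6) = m×2.36×(48.6 − 7.52)
96.95 m = 63588  ⇒  m ≈ 655.9 g

m ≈ 656 g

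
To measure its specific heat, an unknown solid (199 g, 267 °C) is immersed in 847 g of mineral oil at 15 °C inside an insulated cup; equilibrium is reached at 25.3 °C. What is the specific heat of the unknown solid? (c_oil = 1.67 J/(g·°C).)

c ≈ 0.303 J/(g·°C)

Heat gained plus heat lost sum to zero:
199·c·(25.3 − 267) + 847·1.67·(25.3 − 15) = 0
-48098 c = -14569
c = -14569/-48098 ≈ 0.3029 J/(g·°C)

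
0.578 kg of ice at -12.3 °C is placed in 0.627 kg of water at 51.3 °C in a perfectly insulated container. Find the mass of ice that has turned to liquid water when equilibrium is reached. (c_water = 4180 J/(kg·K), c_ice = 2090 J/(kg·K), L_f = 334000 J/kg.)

m_melted ≈ 0.358 kg

Water can give up m c ΔT = 0.627×4180×51.3 = 134450 J before reaching 0 °C.
Of that, 0.578×2090×12.3 = 14859 J goes to bring the ice to 0 °C, leaving 119591 J.
Melting all 0.578 kg of ice would need 0.578×334000 = 193052 J.
Since 119591 < 193052 J, not all the ice melts; equilibrium is at 0 °C.
Mass melted = 119591/334000 ≈ 0.3581 kg.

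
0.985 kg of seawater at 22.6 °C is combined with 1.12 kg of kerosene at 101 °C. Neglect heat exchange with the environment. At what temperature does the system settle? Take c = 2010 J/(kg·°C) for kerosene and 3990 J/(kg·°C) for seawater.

Heat gained plus heat lost sum to zero:
1.12·2010·(T − 101) + 0.985·3990·(T − 22.6) = 0
2251.2(T − 101) + 3930.2(T − 22.6) = 0
6181.4 T = 316193
T = 316193/6181.4 ≈ 51.15 °C

T_f ≈ 51.2 °C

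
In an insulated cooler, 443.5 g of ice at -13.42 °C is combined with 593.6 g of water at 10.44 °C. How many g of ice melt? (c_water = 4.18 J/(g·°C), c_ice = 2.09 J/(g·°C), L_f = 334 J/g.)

m_melted ≈ 40.3 g

Cooling the water to 0 °C releases 593.6·4.18·10.44 = 25904 J.
Warming the ice to 0 °C takes 443.5·2.09·13.42 = 12439 J, leaving 13465 J for melting.
Fully melting the ice requires m_ice L_f = 443.5·334 = 148129 J.
13465 J < 148129 J, so only part of the ice melts and the system sits at 0 °C.
m_melt = 13465 / L_f = 40.31 g.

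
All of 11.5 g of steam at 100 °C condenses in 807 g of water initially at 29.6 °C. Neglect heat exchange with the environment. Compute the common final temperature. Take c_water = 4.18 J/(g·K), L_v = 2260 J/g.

Heat gained plus heat lost sum to zero:
steam→water at 100 °C releases m L_v = 11.5×2260 = 25990
  condensed water 100 °C→T: 48.07(T − 100)
  water warms: 807×4.18×(T − 29.6) = 3373.3(T − 29.6)
3421.3 T = 25990 + 4807 + 99848 = 130645
T ≈ 38.19 °C — below 100 °C, confirming all the steam condensed.

T_f ≈ 38.2 °C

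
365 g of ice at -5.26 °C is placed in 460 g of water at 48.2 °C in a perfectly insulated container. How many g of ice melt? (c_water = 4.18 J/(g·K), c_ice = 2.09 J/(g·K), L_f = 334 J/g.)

m_melted ≈ 265 g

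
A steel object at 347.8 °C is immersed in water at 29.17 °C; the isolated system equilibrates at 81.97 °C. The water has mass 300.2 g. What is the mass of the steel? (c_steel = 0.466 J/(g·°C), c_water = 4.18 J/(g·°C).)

Heat lost by the steel = heat gained by the water:
m×0.466×(347.8 − 81.97) = 300.2×4.18×(81.97 − 29.17)
123.88 m = 66255  ⇒  m ≈ 534.8 g

m ≈ 535 g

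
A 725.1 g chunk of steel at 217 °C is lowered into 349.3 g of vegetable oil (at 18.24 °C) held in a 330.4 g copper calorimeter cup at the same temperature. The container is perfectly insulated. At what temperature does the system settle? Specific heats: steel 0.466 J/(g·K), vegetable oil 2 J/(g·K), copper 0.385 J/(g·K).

Heat gained plus heat lost sum to zero:
725.1·0.466·(T − 217) + 349.3·2·(T − 18.24) + 330.4·0.385·(T − 18.24) = 0
(337.9 + 698.6 + 127.2) T = 337.9·217 + 698.6·18.24 + 127.2·18.24
T ≈ 75.95 °C

T_f ≈ 76.0 °C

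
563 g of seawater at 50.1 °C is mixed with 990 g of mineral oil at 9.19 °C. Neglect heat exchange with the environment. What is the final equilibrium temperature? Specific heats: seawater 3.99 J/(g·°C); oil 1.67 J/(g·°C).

Conservation of energy gives ΣQ = 0:
563×3.99×(T − 50.1) + 990×1.67×(T − 9.19) = 0
3899.7 T = 127737
T = 127737 / 3899.7 = 32.8 °C

T_f ≈ 32.8 °C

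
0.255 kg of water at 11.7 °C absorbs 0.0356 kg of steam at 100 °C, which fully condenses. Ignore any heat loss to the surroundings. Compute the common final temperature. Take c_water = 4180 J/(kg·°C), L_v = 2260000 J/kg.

T_f ≈ 88.8 °C

Energy balance with sensible and latent terms:
condense steam: −0.0356×2260000 = −80456; condensate cools 100→T: 0.0356×4180×(T − 100) = 148.81(T − 100); water warms: 0.255×4180×(T − 11.7) = 1065.9(T − 11.7)
1214.7 T = 80456 + 14881 + 12471 = 107808
T ≈ 88.75 °C (< 100 °C, so full condensation is consistent).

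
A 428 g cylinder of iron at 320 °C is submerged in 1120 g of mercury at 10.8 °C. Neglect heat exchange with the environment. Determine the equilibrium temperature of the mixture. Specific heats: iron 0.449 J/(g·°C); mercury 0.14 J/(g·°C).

T_f ≈ 181.1 °C

|Q_iron| = |Q_mercury|:
428·0.449·(320 − T) = 1120·0.14·(T − 10.8)
192.17(320 − T) = 156.8(T − 10.8)
348.97 T = 63188  ⇒  T ≈ 181.07 °C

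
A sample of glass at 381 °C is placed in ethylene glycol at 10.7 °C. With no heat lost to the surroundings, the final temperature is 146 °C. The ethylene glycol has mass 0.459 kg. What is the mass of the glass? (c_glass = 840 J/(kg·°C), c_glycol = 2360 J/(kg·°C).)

Heat lost by the glass = heat gained by the glycol:
m×840×(381 − 146) = 0.459×2360×(146 − 10.7)
197400 m = 146562  ⇒  m ≈ 0.7425 kg

m ≈ 0.742 kg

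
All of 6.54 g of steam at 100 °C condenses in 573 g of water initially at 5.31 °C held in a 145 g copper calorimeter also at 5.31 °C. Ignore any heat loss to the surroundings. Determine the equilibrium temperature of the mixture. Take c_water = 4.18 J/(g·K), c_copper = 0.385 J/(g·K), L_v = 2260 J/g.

T_f ≈ 12.3 °C

Heat gained plus heat lost sum to zero:
latent heat released on condensation: 6.54·2260 = 14780
  condensed water 100 °C→T: 27.34(T − 100)
  water warms: 573·4.18·(T − 5.31) = 2395.1(T − 5.31)
  cup: 55.83(T − 5.31)
2478.3 T = 14780 + 2733.7 + 13015 = 30529
T ≈ 12.32 °C — below 100 °C, confirming all the steam condensed.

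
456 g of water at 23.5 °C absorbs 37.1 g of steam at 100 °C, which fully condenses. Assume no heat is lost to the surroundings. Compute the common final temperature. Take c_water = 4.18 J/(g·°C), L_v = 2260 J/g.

T_f ≈ 69.9 °C

Let T be the final temperature. ΣQ_i = 0:
latent heat released on condensation: 37.1·2260 = 83846
  condensed water 100 °C→T: 155.08(T − 100)
  water warms: 456·4.18·(T − 23.5) = 1906.1(T − 23.5)
2061.2 T = 83846 + 15508 + 44793 = 144147
T ≈ 69.93 °C, under the boiling point, so the assumption holds.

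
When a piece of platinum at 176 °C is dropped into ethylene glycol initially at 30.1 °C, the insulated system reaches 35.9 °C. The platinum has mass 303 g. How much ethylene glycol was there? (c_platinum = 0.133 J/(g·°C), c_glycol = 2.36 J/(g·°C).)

|Q_platinum| = |Q_glycol|:
303·0.133·(176 − 35.9) = m·2.36·(35.9 − 30.1)
13.69 m = 5645.9  ⇒  m ≈ 412.5 g

m ≈ 412 g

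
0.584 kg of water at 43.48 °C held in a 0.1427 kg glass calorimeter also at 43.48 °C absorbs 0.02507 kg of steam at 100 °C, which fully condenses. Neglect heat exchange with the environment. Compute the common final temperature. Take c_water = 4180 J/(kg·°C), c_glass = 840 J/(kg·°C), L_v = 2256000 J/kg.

T_f ≈ 66.9 °C

Energy conservation, ΣQ = 0:
condense steam: −0.02507·2256000 = −56558
  condensed water 100 °C→T: 104.79(T − 100)
  water warms: 0.584·4180·(T − 43.48) = 2441.1(T − 43.48)
  cup: 119.87(T − 43.48)
2665.8 T = 56558 + 10479 + 111352 = 178389
T ≈ 66.92 °C — below 100 °C, confirming all the steam condensed.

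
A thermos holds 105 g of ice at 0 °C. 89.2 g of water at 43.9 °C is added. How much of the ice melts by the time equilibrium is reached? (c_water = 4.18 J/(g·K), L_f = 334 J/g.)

Heat available from the water dropping to 0 °C: 89.2·4.18·43.9 = 16368 J.
To melt every bit of ice: 105·334 = 35070 J.
16368 J < 35070 J, so only part of the ice melts and the system sits at 0 °C.
m_melted·334 = 16368  ⇒  m_melted ≈ 49.01 g.

m_melted ≈ 49 g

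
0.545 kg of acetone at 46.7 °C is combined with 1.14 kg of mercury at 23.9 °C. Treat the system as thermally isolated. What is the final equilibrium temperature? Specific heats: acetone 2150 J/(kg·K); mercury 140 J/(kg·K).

Setting the total heat transfer to zero:
0.545×2150×(T − 46.7) + 1.14×140×(T − 23.9) = 0
1171.8(T − 46.7) + 159.6(T − 23.9) = 0
(1171.8 + 159.6) T = 1171.8×46.7 + 159.6×23.9
T = 58535 / 1331.3 = 44 °C

T_f ≈ 44.0 °C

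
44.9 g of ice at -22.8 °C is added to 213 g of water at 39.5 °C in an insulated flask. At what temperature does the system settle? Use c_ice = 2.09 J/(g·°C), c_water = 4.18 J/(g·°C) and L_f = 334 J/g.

Energy conservation, ΣQ = 0:
ice -22.8→0 °C: 44.9·2.09·22.8 = 2139.6; latent heat to melt: 44.9·334 = 14997; meltwater 0→T: 44.9·4.18·T = 187.68 T; water cools: 213·4.18·(T − 39.5) = 890.34(T − 39.5)
1078 T = 35168 − 17136 = 18032
T ≈ 16.73 °C (positive, so assuming full melt was valid).

T_f ≈ 16.7 °C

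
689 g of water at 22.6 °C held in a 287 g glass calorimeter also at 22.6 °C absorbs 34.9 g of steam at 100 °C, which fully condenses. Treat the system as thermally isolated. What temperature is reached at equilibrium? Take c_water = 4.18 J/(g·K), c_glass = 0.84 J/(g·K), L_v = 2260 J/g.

Net heat exchanged in the isolated system is zero:
latent heat released on condensation: 34.9·2260 = 78874; condensate cools 100→T: 34.9·4.18·(T − 100) = 145.88(T − 100); water warms: 689·4.18·(T − 22.6) = 2880(T − 22.6); cup: 241.08(T − 22.6)
3267 T = 78874 + 14588 + 70537 = 163999
T ≈ 50.20 °C (< 100 °C, so full condensation is consistent).

T_f ≈ 50.2 °C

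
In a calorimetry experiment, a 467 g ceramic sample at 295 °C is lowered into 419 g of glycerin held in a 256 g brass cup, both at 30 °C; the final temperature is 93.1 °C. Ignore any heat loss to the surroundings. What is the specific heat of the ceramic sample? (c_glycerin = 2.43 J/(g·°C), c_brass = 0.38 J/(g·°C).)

c ≈ 0.746 J/(g·°C)

Conservation of energy gives ΣQ = 0:
467·c·(93.1 − 295) + 419·2.43·(93.1 − 30) + 256·0.38·(93.1 − 30) = 0
-94287 c = -70385
c = -70385/-94287 ≈ 0.7465 J/(g·°C)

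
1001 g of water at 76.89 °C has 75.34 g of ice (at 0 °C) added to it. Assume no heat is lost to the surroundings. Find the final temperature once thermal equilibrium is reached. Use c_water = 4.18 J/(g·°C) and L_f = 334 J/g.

T_f ≈ 65.9 °C

Sum of m c ΔT and latent-heat terms is zero:
melt ice: 75.34×334 = 25164
  warm the meltwater: 314.92 T
  water: 4184.2(T − 76.89)
4499.1 T = 321722 − 25164 = 296558
T ≈ 65.91 °C — above 0 °C, consistent with complete melting.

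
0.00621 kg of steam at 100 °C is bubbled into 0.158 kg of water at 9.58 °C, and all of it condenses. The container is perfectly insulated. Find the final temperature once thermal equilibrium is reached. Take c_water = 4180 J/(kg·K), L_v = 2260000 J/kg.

Conservation of energy gives ΣQ = 0:
latent heat released on condensation: 0.00621·2260000 = 14035; condensed water 100 °C→T: 25.96(T − 100); water warms: 0.158·4180·(T − 9.58) = 660.44(T − 9.58)
686.4 T = 14035 + 2595.8 + 6327 = 22957
T ≈ 33.45 °C — below 100 °C, confirming all the steam condensed.

T_f ≈ 33.4 °C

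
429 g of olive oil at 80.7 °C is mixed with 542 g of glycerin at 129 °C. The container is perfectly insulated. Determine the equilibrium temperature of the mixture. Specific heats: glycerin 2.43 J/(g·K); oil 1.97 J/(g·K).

T_f ≈ 110.1 °C

Net heat exchanged in the isolated system is zero:
542*2.43*(T − 129) + 429*1.97*(T − 80.7) = 0
(1317.1 + 845.13) T = 1317.1*129 + 845.13*80.7
T ≈ 110.12 °C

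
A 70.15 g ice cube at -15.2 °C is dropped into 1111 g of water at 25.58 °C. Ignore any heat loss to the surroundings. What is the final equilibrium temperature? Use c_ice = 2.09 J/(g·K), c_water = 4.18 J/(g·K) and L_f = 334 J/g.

T_f ≈ 18.9 °C

Energy conservation, ΣQ = 0:
ice -15.2→0 °C: 70.15·2.09·15.2 = 2228.5; melt ice: 70.15·334 = 23430; warm the meltwater: 293.23 T; water: 4644(T − 25.58)
4937.2 T = 118793 − 25659 = 93134
T ≈ 18.86 °C (positive, so assuming full melt was valid).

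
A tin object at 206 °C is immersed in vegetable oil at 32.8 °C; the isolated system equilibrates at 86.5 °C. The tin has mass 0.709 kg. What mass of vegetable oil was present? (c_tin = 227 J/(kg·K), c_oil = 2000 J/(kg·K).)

|Q_tin| = |Q_oil|:
0.709×227×(206 − 86.5) = m×2000×(86.5 − 32.8)
107400 m = 19233  ⇒  m ≈ 0.1791 kg

m ≈ 0.179 kg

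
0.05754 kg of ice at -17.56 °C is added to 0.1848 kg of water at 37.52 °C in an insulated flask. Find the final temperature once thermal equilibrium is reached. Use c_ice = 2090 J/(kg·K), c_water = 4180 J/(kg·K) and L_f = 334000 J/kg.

T_f ≈ 7.6 °C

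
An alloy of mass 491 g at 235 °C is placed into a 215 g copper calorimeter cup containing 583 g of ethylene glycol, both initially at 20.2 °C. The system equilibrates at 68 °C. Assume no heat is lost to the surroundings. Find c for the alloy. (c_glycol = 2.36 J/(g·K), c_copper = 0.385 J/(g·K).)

c ≈ 0.85 J/(g·K)

Taking heat into each body as positive, Σ m c ΔT = 0:
491×c×(68 − 235) + 583×2.36×(68 − 20.2) + 215×0.385×(68 − 20.2) = 0
-81997 c = -69724
c = -69724/-81997 ≈ 0.8503 J/(g·K)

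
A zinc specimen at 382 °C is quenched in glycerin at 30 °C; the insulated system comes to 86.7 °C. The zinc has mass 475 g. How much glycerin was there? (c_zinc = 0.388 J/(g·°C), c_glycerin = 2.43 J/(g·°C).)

|Q_zinc| = |Q_glycerin|:
475·0.388·(382 − 86.7) = m·2.43·(86.7 − 30)
137.78 m = 54424  ⇒  m ≈ 395 g

m ≈ 395 g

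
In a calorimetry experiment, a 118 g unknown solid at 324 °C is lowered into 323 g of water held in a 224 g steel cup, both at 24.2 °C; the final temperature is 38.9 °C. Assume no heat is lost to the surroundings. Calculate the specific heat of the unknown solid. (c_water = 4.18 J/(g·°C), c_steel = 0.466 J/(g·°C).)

c ≈ 0.636 J/(g·°C)

Let T be the final temperature. ΣQ_i = 0:
118×c×(38.9 − 324) + 323×4.18×(38.9 − 24.2) + 224×0.466×(38.9 − 24.2) = 0
-33642 c = -21382
c = -21382/-33642 ≈ 0.6356 J/(g·°C)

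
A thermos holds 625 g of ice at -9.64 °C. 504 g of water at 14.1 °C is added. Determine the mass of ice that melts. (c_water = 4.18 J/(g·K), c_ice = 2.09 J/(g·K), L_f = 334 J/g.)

Water can give up m c ΔT = 504·4.18·14.1 = 29705 J before reaching 0 °C.
Of that, 625·2.09·9.64 = 12592 J goes to bring the ice to 0 °C, leaving 17113 J.
To melt every bit of ice: 625·334 = 208750 J.
17113 J < 208750 J, so only part of the ice melts and the system sits at 0 °C.
m_melt = 17113 / L_f = 51.24 g.

m_melted ≈ 51.2 g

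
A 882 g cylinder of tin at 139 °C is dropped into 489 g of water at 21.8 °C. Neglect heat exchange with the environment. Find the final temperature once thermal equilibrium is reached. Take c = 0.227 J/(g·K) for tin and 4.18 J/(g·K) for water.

T_f ≈ 32.3 °C

Setting the total heat transfer to zero:
882×0.227×(T − 139) + 489×4.18×(T − 21.8) = 0
200.21(T − 139) + 2044(T − 21.8) = 0
2244.2 T = 72389
T ≈ 32.26 °C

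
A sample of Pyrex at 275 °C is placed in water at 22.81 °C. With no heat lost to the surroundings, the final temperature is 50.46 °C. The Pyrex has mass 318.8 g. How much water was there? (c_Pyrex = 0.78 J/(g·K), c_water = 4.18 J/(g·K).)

m ≈ 483 g

|Q_Pyrex| = |Q_water|:
318.8×0.78×(275 − 50.46) = m×4.18×(50.46 − 22.81)
115.58 m = 55835  ⇒  m ≈ 483.1 g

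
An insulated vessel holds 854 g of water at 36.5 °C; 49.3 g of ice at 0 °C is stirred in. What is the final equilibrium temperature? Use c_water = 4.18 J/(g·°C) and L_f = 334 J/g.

Sum of m c ΔT and latent-heat terms is zero:
latent heat to melt: 49.3·334 = 16466
  meltwater 0→T: 49.3·4.18·T = 206.07 T
  water cools: 854·4.18·(T − 36.5) = 3569.7(T − 36.5)
3775.8 T = 130295 − 16466 = 113829
T ≈ 30.15 °C — above 0 °C, consistent with complete melting.

T_f ≈ 30.1 °C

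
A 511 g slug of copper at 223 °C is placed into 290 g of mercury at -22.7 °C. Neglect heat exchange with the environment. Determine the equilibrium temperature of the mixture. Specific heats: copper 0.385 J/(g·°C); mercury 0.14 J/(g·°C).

T_f ≈ 181.0 °C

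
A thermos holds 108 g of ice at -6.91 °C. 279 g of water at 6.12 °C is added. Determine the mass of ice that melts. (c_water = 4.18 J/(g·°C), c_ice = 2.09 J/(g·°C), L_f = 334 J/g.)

Cooling the water to 0 °C releases 279×4.18×6.12 = 7137.3 J.
Of that, 108×2.09×6.91 = 1559.7 J goes to bring the ice to 0 °C, leaving 5577.5 J.
To melt every bit of ice: 108×334 = 36072 J.
That's not enough to melt it all — equilibrium is at 0 °C with ice remaining.
m_melt = 5577.5 / L_f = 16.7 g.

m_melted ≈ 16.7 g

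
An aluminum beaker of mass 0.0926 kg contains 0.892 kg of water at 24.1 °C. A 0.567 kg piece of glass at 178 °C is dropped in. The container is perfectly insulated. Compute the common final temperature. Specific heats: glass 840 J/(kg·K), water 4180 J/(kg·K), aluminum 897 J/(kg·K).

T_f = Σ m_i c_i T_i / Σ m_i c_i:
T_f = (476.28×178 + 3728.6×24.1 + 83.06×24.1) / (476.28 + 3728.6 + 83.06)
    = 176638 / 4287.9 ≈ 41.19 °C

T_f ≈ 41.2 °C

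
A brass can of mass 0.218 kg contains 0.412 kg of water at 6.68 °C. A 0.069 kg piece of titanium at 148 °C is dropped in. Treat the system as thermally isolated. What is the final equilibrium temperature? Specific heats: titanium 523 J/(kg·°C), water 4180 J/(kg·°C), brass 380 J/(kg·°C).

T_f ≈ 9.5 °C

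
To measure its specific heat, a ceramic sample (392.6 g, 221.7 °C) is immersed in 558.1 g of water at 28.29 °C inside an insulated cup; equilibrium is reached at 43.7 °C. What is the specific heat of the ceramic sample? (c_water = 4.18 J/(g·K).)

m_s c (T_s − T_f) = m_water c_water (T_f − T_0):
392.6×c×(221.7 − 43.7) = 558.1×4.18×(43.7 − 28.29)
69883 c = 35949  ⇒  c ≈ 0.5144 J/(g·K)

c ≈ 0.514 J/(g·K)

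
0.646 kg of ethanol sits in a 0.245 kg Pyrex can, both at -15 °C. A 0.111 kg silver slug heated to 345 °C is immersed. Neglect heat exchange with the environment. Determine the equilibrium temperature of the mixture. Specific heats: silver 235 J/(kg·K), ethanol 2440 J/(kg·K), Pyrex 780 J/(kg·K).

T_f ≈ -9.8 °C

Taking heat into each body as positive, Σ m c ΔT = 0:
0.111·235·(T − 345) + 0.646·2440·(T − (-15)) + 0.245·780·(T − (-15)) = 0
26.09(T − 345) + 1576.2(T − (-15)) + 191.1(T − (-15)) = 0
1793.4 T = -17511
T = -17511 / 1793.4 = -9.76 °C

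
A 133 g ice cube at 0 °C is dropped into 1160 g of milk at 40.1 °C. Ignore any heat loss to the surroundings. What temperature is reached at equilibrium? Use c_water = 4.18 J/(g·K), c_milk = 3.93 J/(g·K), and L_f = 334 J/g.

T_f ≈ 27.1 °C

Setting the total heat transfer to zero:
fusion: m_ice L_f = 133·334 = 44422
  meltwater 0→T: 133·4.18·T = 555.94 T
  milk cools: 1160·3.93·(T − 40.1) = 4558.8(T − 40.1)
5114.7 T = 182808 − 44422 = 138386
T ≈ 27.06 °C. Since T > 0 °C, the all-ice-melts assumption holds.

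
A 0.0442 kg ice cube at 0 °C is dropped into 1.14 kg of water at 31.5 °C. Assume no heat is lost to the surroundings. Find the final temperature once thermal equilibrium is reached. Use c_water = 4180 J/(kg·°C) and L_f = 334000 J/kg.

Net heat exchanged in the isolated system is zero:
melt ice: 0.0442·334000 = 14763; warm the meltwater: 184.76 T; water: 4765.2(T − 31.5)
4950 T = 150104 − 14763 = 135341
T ≈ 27.34 °C (positive, so assuming full melt was valid).

T_f ≈ 27.3 °C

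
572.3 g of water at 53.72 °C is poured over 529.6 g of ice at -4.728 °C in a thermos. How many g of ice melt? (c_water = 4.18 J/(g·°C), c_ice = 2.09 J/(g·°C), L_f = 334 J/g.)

m_melted ≈ 369 g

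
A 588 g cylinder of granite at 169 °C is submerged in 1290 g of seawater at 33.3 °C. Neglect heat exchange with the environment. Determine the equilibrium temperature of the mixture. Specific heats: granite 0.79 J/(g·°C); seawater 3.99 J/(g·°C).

T_f ≈ 44.5 °C

Heat lost by the granite equals heat gained by the seawater:
588×0.79×(169 − T) = 1290×3.99×(T − 33.3)
464.52(169 − T) = 5147.1(T − 33.3)
5611.6 T = 249902  ⇒  T ≈ 44.53 °C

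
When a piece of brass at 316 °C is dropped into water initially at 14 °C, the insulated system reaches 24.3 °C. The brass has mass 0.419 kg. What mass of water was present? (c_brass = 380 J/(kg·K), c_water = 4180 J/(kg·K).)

m ≈ 1.08 kg

Heat lost by the brass = heat gained by the water:
0.419×380×(316 − 24.3) = m×4180×(24.3 − 14)
43054 m = 46444  ⇒  m ≈ 1.079 kg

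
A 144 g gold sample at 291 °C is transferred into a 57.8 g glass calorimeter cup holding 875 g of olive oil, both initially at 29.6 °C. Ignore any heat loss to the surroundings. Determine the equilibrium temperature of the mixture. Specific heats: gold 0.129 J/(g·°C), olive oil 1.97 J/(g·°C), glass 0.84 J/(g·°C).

T_f ≈ 32.3 °C

With ΣQ=0 the equilibrium temperature is the m·c-weighted mean:
T_f = (18.58×291 + 1723.8×29.6 + 48.55×29.6) / (18.58 + 1723.8 + 48.55)
    = 57866 / 1790.9 ≈ 32.31 °C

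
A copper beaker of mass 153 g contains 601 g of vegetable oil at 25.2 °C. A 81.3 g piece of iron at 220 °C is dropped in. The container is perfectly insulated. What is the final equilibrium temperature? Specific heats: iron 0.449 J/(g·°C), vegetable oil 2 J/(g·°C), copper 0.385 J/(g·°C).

T_f ≈ 30.7 °C

Heat gained plus heat lost sum to zero:
81.3×0.449×(T − 220) + 601×2×(T − 25.2) + 153×0.385×(T − 25.2) = 0
36.5(T − 220) + 1202(T − 25.2) + 58.91(T − 25.2) = 0
(36.5 + 1202 + 58.91) T = 36.5×220 + 1202×25.2 + 58.91×25.2
T = 39806 / 1297.4 = 30.7 °C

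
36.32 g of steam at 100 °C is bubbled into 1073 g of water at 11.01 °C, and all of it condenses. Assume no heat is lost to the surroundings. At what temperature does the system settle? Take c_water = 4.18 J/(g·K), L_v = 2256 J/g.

T_f ≈ 31.6 °C

Energy balance with sensible and latent terms:
condense steam: −36.32·2256 = −81938; condensed water 100 °C→T: 151.82(T − 100); water warms: 1073·4.18·(T − 11.01) = 4485.1(T − 11.01)
4637 T = 81938 + 15182 + 49381 = 146501
T ≈ 31.59 °C, under the boiling point, so the assumption holds.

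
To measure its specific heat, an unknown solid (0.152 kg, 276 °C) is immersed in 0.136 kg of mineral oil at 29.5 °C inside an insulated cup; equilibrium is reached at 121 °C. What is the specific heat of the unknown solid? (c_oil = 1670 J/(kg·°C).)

Heat lost by the unknown solid = heat gained by the oil:
0.152×c×(276 − 121) = 0.136×1670×(121 − 29.5)
23.56 c = 20781  ⇒  c ≈ 882.1 J/(kg·°C)

c ≈ 882 J/(kg·°C)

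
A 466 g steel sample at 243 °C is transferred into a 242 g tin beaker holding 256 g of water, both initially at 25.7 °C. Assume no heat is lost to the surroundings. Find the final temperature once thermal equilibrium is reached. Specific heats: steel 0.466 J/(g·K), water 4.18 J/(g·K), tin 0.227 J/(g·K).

T_f ≈ 60.9 °C

Energy conservation, ΣQ = 0:
466*0.466*(T − 243) + 256*4.18*(T − 25.7) + 242*0.227*(T − 25.7) = 0
1342.2 T = 81682
T = 81682 / 1342.2 = 60.9 °C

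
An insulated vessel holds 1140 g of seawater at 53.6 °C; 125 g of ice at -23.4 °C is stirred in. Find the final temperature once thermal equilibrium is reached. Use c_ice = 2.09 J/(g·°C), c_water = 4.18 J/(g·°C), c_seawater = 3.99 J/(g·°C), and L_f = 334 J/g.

Taking heat into each body as positive, Σ m c ΔT = 0:
ice -23.4→0 °C: 125·2.09·23.4 = 6113.2
  melt ice: 125·334 = 41750
  meltwater 0→T: 125·4.18·T = 522.5 T
  seawater: 4548.6(T − 53.6)
5071.1 T = 243805 − 47863 = 195942
T ≈ 38.64 °C (positive, so assuming full melt was valid).

T_f ≈ 38.6 °C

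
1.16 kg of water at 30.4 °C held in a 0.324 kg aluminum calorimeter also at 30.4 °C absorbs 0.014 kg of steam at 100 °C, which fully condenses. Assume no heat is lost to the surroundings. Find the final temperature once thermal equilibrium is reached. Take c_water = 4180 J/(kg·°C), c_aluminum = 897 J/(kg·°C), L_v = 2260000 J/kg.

Let T be the final temperature. ΣQ_i = 0:
condense steam: −0.014·2260000 = −31640; condensate cools 100→T: 0.014·4180·(T − 100) = 58.52(T − 100); water warms: 1.16·4180·(T − 30.4) = 4848.8(T − 30.4); aluminum cup: 0.324·897·(T − 30.4) = 290.63(T − 30.4)
5197.9 T = 31640 + 5852 + 156239 = 193731
T ≈ 37.27 °C, under the boiling point, so the assumption holds.

T_f ≈ 37.3 °C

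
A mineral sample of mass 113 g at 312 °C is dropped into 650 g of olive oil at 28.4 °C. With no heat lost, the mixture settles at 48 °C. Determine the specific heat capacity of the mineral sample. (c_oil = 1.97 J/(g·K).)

c ≈ 0.841 J/(g·K)

Heat lost by the mineral sample = heat gained by the oil:
113·c·(312 − 48) = 650·1.97·(48 − 28.4)
29832 c = 25098  ⇒  c ≈ 0.8413 J/(g·K)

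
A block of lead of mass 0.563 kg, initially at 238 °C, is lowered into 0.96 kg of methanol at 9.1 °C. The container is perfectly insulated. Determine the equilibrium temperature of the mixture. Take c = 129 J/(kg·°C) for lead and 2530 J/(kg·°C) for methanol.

Conservation of energy gives ΣQ = 0:
0.563×129×(T − 238) + 0.96×2530×(T − 9.1) = 0
2501.4 T = 39387
T ≈ 15.75 °C

T_f ≈ 15.7 °C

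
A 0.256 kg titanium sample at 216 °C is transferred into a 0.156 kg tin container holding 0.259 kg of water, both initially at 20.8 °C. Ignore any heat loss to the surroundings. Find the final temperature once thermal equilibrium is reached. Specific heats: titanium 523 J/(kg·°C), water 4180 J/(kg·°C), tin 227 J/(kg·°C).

T_f ≈ 41.7 °C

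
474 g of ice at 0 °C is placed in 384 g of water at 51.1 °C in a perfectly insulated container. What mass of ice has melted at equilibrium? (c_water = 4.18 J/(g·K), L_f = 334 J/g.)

m_melted ≈ 246 g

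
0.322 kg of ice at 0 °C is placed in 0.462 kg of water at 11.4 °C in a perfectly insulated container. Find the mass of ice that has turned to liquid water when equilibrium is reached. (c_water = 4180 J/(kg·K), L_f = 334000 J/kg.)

m_melted ≈ 0.0659 kg

Water can give up m c ΔT = 0.462×4180×11.4 = 22015 J before reaching 0 °C.
Melting all 0.322 kg of ice would need 0.322×334000 = 107548 J.
22015 J < 107548 J, so only part of the ice melts and the system sits at 0 °C.
m_melted×334000 = 22015  ⇒  m_melted ≈ 0.06591 kg.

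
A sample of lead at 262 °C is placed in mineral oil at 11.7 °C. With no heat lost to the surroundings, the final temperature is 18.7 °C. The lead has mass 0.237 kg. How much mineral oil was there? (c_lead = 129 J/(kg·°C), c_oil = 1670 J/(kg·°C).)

m ≈ 0.636 kg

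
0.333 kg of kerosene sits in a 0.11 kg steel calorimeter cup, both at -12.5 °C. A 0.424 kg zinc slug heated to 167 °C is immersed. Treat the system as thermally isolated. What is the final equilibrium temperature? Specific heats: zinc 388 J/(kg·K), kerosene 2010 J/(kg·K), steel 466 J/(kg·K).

T_f ≈ 20.9 °C

Energy conservation, ΣQ = 0:
0.424×388×(T − 167) + 0.333×2010×(T − (-12.5)) + 0.11×466×(T − (-12.5)) = 0
885.1 T = 18466
T = 18466/885.1 ≈ 20.86 °C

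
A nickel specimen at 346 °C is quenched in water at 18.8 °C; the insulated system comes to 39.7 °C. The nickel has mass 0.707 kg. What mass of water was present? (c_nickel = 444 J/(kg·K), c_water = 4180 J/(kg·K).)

Energy conservation, ΣQ = 0:
0.707×444×(39.7 − 346) + m×4180×(39.7 − 18.8) = 0
87362 m = 96150
m = 96150/87362 ≈ 1.101 kg

m ≈ 1.1 kg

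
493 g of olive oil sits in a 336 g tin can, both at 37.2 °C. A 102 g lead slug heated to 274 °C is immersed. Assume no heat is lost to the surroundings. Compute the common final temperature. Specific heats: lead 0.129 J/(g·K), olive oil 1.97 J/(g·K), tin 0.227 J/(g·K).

T_f ≈ 40.1 °C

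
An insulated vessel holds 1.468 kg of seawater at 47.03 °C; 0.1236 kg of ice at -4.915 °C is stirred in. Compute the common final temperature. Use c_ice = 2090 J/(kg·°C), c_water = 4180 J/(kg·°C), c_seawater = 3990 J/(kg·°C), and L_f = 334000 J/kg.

T_f ≈ 36.5 °C

Energy balance with sensible and latent terms:
warm ice to 0 °C: 0.1236·2090·(0 − (-4.915)) = 1269.7; melt ice: 0.1236·334000 = 41282; meltwater 0→T: 0.1236·4180·T = 516.65 T; seawater cools: 1.468·3990·(T − 47.03) = 5857.3(T − 47.03)
6374 T = 275470 − 42552 = 232918
T ≈ 36.54 °C (positive, so assuming full melt was valid).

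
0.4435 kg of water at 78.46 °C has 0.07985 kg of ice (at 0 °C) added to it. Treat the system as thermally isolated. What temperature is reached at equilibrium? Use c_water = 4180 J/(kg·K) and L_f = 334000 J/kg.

Energy conservation, ΣQ = 0:
latent heat to melt: 0.07985·334000 = 26670
  meltwater 0→T: 0.07985·4180·T = 333.77 T
  water: 1853.8(T − 78.46)
2187.6 T = 145452 − 26670 = 118782
T ≈ 54.30 °C — above 0 °C, consistent with complete melting.

T_f ≈ 54.3 °C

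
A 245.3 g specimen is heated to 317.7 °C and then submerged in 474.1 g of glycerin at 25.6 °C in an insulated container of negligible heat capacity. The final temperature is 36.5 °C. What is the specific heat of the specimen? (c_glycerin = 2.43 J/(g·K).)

c ≈ 0.182 J/(g·K)

Heat lost by the specimen = heat gained by the glycerin:
245.3×c×(317.7 − 36.5) = 474.1×2.43×(36.5 − 25.6)
68978 c = 12557  ⇒  c ≈ 0.182 J/(g·K)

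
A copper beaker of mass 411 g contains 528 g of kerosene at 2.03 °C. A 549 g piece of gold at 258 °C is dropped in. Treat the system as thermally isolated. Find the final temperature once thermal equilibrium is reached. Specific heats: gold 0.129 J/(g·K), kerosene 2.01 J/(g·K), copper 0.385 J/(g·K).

T_f = Σ m_i c_i T_i / Σ m_i c_i:
T_f = (70.82*258 + 1061.3*2.03 + 158.24*2.03) / (70.82 + 1061.3 + 158.24)
    = 20747 / 1290.3 ≈ 16.08 °C

T_f ≈ 16.1 °C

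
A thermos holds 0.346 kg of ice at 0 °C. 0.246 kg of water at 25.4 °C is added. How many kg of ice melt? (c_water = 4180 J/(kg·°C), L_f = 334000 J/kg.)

m_melted ≈ 0.0782 kg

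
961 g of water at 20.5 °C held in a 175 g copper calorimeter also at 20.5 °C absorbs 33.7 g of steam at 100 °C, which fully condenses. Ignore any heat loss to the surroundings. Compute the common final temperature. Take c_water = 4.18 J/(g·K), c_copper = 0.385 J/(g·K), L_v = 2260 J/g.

T_f ≈ 41.2 °C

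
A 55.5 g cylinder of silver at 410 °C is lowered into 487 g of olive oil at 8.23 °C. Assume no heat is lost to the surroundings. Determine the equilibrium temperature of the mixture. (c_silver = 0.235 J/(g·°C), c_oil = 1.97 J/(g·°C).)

T_f ≈ 13.6 °C

|Q_silver| = |Q_oil|:
55.5*0.235*(410 − T) = 487*1.97*(T − 8.23)
13.04(410 − T) = 959.39(T − 8.23)
972.43 T = 13243  ⇒  T ≈ 13.62 °C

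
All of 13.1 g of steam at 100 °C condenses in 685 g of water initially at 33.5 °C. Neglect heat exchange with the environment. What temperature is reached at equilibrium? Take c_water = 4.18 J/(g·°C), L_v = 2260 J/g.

T_f ≈ 44.9 °C

Net heat exchanged in the isolated system is zero:
condense steam: −13.1·2260 = −29606
  condensate cools 100→T: 13.1·4.18·(T − 100) = 54.76(T − 100)
  water warms: 685·4.18·(T − 33.5) = 2863.3(T − 33.5)
2918.1 T = 29606 + 5475.8 + 95921 = 131002
T ≈ 44.89 °C, under the boiling point, so the assumption holds.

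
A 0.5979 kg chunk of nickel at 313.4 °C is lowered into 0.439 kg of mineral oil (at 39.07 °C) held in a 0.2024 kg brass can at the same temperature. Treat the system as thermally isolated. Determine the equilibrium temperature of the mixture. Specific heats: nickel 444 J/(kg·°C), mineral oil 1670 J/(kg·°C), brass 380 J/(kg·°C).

T_f ≈ 106.8 °C

T_f is the heat-capacity-weighted average of the initial temperatures:
T_f = (265.47·313.4 + 733.13·39.07 + 76.91·39.07) / (265.47 + 733.13 + 76.91)
    = 114846 / 1075.5 ≈ 106.78 °C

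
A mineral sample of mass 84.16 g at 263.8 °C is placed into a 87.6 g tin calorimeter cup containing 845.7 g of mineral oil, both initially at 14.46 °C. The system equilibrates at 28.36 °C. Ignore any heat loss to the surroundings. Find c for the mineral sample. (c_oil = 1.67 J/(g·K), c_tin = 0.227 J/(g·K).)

c ≈ 1 J/(g·K)

Net heat exchanged in the isolated system is zero:
84.16·c·(28.36 − 263.8) + 845.7·1.67·(28.36 − 14.46) + 87.6·0.227·(28.36 − 14.46) = 0
-19815 c = -19908
c = -19908/-19815 ≈ 1.005 J/(g·K)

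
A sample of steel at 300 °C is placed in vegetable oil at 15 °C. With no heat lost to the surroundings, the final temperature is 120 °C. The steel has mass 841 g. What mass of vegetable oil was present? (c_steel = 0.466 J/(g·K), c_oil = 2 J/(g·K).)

m ≈ 336 g

Heat lost by the steel = heat gained by the oil:
841×0.466×(300 − 120) = m×2×(120 − 15)
210 m = 70543  ⇒  m ≈ 335.9 g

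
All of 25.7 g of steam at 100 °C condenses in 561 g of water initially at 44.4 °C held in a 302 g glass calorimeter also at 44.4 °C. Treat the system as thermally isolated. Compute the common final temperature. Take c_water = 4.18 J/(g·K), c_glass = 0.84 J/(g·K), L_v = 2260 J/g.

T_f ≈ 68.1 °C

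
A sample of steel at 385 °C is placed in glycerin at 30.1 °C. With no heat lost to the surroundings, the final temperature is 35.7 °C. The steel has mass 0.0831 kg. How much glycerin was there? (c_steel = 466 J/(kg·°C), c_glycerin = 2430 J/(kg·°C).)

m ≈ 0.994 kg

Conservation of energy gives ΣQ = 0:
0.0831·466·(35.7 − 385) + m·2430·(35.7 − 30.1) = 0
13608 m = 13527
m = 13527/13608 ≈ 0.994 kg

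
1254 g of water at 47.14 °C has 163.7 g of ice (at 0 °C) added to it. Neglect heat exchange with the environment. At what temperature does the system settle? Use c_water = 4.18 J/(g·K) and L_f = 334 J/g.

Heat gained plus heat lost sum to zero:
melt ice: 163.7·334 = 54676
  warm the meltwater: 684.27 T
  water: 5241.7(T − 47.14)
5926 T = 247095 − 54676 = 192419
T ≈ 32.47 °C — above 0 °C, consistent with complete melting.

T_f ≈ 32.5 °C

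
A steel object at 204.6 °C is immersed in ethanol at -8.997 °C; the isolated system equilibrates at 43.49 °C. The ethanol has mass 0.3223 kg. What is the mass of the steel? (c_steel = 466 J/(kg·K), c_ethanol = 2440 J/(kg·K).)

m ≈ 0.55 kg

Net heat exchanged in the isolated system is zero:
m·466·(43.49 − 204.6) + 0.3223·2440·(43.49 − (-8.997)) = 0
-75077 m = -41276
m = -41276/-75077 ≈ 0.5498 kg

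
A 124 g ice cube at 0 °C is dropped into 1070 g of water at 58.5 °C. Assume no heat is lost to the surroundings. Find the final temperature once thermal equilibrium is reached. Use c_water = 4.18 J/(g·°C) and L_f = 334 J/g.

T_f ≈ 44.1 °C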